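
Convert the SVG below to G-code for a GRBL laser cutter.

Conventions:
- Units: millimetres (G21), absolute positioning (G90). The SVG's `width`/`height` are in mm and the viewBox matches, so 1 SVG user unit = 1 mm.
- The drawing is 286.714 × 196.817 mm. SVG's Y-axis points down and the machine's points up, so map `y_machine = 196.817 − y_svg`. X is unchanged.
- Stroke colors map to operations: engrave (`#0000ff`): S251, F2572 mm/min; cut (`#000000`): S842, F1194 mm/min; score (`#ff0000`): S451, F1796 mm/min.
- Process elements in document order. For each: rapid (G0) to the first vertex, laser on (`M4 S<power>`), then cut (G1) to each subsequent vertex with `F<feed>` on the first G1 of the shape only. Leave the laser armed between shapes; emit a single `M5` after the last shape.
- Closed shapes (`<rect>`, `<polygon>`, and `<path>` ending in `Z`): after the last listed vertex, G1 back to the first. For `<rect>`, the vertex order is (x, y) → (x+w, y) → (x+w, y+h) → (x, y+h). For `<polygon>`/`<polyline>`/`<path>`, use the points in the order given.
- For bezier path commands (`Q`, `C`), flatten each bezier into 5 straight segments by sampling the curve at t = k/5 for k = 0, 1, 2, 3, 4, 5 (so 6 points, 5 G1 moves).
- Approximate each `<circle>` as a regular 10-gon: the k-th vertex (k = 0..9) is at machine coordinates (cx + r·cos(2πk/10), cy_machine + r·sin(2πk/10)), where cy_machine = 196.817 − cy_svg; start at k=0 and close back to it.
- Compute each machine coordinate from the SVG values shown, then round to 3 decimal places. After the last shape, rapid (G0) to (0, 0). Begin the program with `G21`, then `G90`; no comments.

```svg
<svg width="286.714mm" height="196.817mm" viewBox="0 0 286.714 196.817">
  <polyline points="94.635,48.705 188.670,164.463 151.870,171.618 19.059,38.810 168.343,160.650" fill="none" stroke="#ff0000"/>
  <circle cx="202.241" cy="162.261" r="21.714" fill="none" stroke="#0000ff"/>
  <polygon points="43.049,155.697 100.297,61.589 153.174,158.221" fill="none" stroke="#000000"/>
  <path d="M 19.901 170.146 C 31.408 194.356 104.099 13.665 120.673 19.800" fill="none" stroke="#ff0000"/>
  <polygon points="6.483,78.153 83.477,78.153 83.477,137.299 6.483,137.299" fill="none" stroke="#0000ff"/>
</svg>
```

Since the viewBox matches the mm dimensions, user units are millimetres directly. The only transform is the Y-flip y_m = 196.817 − y_svg.

Shape 1 is a open polyline drawn with `<polyline>`. Its stroke #ff0000 means score at S451, F1796. After flipping Y the toolpath is (94.635,148.112) → (188.670,32.354) → (151.870,25.199) → (19.059,158.007) → (168.343,36.167).

Shape 2 is a circle drawn with `<circle>`. Its stroke #0000ff means engrave at S251, F2572. After flipping Y the toolpath is (223.955,34.556) → (219.808,47.319) → (208.951,55.207) → (195.531,55.207) → (184.674,47.319) → (180.527,34.556) → (184.674,21.793) → (195.531,13.905) → (208.951,13.905) → (219.808,21.793) → (223.955,34.556), returning to the start.

Shape 3 is a regular polygon drawn with `<polygon>`. Its stroke #000000 means cut at S842, F1194. After flipping Y the toolpath is (43.049,41.120) → (100.297,135.228) → (153.174,38.596) → (43.049,41.120), returning to the start.

Shape 4 is a cubic bezier drawn with `<path>`. Its stroke #ff0000 means score at S451, F1796. After flipping Y the toolpath is (19.901,26.671) → (33.209,33.599) → (55.570,70.901) → (81.355,119.773) → (104.933,161.413) → (120.673,177.017).

Shape 5 is a rectangle drawn with `<polygon>`. Its stroke #0000ff means engrave at S251, F2572. After flipping Y the toolpath is (6.483,118.664) → (83.477,118.664) → (83.477,59.518) → (6.483,59.518) → (6.483,118.664), returning to the start.

G21
G90
G0 X94.635 Y148.112
M4 S451
G1 X188.670 Y32.354 F1796
G1 X151.870 Y25.199
G1 X19.059 Y158.007
G1 X168.343 Y36.167
G0 X223.955 Y34.556
M4 S251
G1 X219.808 Y47.319 F2572
G1 X208.951 Y55.207
G1 X195.531 Y55.207
G1 X184.674 Y47.319
G1 X180.527 Y34.556
G1 X184.674 Y21.793
G1 X195.531 Y13.905
G1 X208.951 Y13.905
G1 X219.808 Y21.793
G1 X223.955 Y34.556
G0 X43.049 Y41.120
M4 S842
G1 X100.297 Y135.228 F1194
G1 X153.174 Y38.596
G1 X43.049 Y41.120
G0 X19.901 Y26.671
M4 S451
G1 X33.209 Y33.599 F1796
G1 X55.570 Y70.901
G1 X81.355 Y119.773
G1 X104.933 Y161.413
G1 X120.673 Y177.017
G0 X6.483 Y118.664
M4 S251
G1 X83.477 Y118.664 F2572
G1 X83.477 Y59.518
G1 X6.483 Y59.518
G1 X6.483 Y118.664
M5
G0 X0.000 Y0.000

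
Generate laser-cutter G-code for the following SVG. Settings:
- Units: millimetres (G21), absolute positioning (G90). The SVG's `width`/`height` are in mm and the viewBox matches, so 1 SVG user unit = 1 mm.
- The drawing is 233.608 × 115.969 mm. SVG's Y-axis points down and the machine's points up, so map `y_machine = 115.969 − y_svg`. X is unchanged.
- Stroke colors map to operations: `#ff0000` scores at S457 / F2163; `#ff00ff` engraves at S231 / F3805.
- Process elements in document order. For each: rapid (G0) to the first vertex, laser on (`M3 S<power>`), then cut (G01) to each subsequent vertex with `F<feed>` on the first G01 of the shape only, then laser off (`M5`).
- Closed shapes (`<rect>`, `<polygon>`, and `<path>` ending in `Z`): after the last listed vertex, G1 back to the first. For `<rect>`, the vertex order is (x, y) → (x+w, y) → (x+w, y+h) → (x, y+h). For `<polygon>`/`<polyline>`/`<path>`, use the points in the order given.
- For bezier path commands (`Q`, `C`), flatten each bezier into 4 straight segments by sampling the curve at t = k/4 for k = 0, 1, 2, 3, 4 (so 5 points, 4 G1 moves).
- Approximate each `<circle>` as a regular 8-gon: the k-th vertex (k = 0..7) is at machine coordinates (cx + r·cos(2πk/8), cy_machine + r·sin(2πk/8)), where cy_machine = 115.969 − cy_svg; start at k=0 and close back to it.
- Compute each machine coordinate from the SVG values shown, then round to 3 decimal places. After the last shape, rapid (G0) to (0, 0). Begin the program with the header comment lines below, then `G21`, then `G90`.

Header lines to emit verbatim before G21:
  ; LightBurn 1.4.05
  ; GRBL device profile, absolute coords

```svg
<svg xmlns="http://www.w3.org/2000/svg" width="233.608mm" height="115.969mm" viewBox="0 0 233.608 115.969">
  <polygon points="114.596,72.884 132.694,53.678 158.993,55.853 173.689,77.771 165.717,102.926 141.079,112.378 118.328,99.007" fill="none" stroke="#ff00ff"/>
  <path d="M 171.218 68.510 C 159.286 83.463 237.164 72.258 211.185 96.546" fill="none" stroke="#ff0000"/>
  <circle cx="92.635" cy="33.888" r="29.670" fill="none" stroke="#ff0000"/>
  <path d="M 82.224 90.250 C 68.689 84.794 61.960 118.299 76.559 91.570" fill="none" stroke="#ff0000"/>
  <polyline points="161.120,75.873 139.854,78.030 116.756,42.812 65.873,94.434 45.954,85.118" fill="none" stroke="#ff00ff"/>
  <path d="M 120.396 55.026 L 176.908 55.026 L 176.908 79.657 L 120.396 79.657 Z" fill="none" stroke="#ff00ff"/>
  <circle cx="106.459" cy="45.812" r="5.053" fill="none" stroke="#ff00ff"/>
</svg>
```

1 u = 1 mm; y_m = 115.969 − y.

[1] `<polygon>` regular polygon, #ff00ff→engrave S231 F3805: (114.596,43.085) → (132.694,62.291) → (158.993,60.116) → (173.689,38.198) → (165.717,13.043) → (141.079,3.591) → (118.328,16.962) → (114.596,43.085) (closed)

[2] `<path>` cubic bezier, #ff0000→score S457 F2163: (171.218,47.459) → (176.082,40.186) → (196.469,36.942) → (214.222,31.947) → (211.185,19.423)

[3] `<circle>` circle, #ff0000→score S457 F2163: (122.305,82.081) → (113.615,103.061) → (92.635,111.751) → (71.655,103.061) → (62.965,82.081) → (71.655,61.101) → (92.635,52.411) → (113.615,61.101) → (122.305,82.081) (closed)

[4] `<path>` cubic bezier, #ff0000→score S457 F2163: (82.224,25.719) → (73.576,24.056) → (68.841,17.082) → (69.382,14.096) → (76.559,24.399)

[5] `<polyline>` open polyline, #ff00ff→engrave S231 F3805: (161.120,40.096) → (139.854,37.939) → (116.756,73.157) → (65.873,21.535) → (45.954,30.851)

[6] `<path>` rectangle, #ff00ff→engrave S231 F3805: (120.396,60.943) → (176.908,60.943) → (176.908,36.312) → (120.396,36.312) → (120.396,60.943) (closed)

[7] `<circle>` circle, #ff00ff→engrave S231 F3805: (111.512,70.157) → (110.032,73.730) → (106.459,75.210) → (102.886,73.730) → (101.406,70.157) → (102.886,66.584) → (106.459,65.104) → (110.032,66.584) → (111.512,70.157) (closed)

; LightBurn 1.4.05
; GRBL device profile, absolute coords
G21
G90
G0 X114.596 Y43.085
M3 S231
G01 X132.694 Y62.291 F3805
G01 X158.993 Y60.116
G01 X173.689 Y38.198
G01 X165.717 Y13.043
G01 X141.079 Y3.591
G01 X118.328 Y16.962
G01 X114.596 Y43.085
M5
G0 X171.218 Y47.459
M3 S457
G01 X176.082 Y40.186 F2163
G01 X196.469 Y36.942
G01 X214.222 Y31.947
G01 X211.185 Y19.423
M5
G0 X122.305 Y82.081
M3 S457
G01 X113.615 Y103.061 F2163
G01 X92.635 Y111.751
G01 X71.655 Y103.061
G01 X62.965 Y82.081
G01 X71.655 Y61.101
G01 X92.635 Y52.411
G01 X113.615 Y61.101
G01 X122.305 Y82.081
M5
G0 X82.224 Y25.719
M3 S457
G01 X73.576 Y24.056 F2163
G01 X68.841 Y17.082
G01 X69.382 Y14.096
G01 X76.559 Y24.399
M5
G0 X161.120 Y40.096
M3 S231
G01 X139.854 Y37.939 F3805
G01 X116.756 Y73.157
G01 X65.873 Y21.535
G01 X45.954 Y30.851
M5
G0 X120.396 Y60.943
M3 S231
G01 X176.908 Y60.943 F3805
G01 X176.908 Y36.312
G01 X120.396 Y36.312
G01 X120.396 Y60.943
M5
G0 X111.512 Y70.157
M3 S231
G01 X110.032 Y73.730 F3805
G01 X106.459 Y75.210
G01 X102.886 Y73.730
G01 X101.406 Y70.157
G01 X102.886 Y66.584
G01 X106.459 Y65.104
G01 X110.032 Y66.584
G01 X111.512 Y70.157
M5
G0 X0.000 Y0.000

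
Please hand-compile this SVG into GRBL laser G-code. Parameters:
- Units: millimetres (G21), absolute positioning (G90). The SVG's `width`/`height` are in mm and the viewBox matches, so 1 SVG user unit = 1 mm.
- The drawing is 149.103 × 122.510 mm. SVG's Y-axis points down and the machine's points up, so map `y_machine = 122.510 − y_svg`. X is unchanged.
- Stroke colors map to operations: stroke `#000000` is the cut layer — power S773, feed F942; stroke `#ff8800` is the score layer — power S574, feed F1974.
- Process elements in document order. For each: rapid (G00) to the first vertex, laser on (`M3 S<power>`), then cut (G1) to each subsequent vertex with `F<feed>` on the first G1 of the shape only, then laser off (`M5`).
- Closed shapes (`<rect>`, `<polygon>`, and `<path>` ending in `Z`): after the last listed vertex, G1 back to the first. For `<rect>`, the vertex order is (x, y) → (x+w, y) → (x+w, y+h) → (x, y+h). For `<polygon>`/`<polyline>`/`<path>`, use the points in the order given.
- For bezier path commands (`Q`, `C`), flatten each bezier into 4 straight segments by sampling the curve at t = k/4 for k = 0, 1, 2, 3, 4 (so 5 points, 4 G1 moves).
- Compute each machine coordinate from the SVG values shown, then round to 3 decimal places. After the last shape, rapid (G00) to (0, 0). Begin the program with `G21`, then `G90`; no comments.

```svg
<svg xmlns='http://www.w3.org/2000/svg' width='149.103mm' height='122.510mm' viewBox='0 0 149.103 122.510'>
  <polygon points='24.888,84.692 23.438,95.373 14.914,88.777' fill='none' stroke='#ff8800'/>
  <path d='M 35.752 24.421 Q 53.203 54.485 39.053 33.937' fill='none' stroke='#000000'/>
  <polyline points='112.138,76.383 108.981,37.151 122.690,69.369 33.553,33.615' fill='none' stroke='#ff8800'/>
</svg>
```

1 u = 1 mm; y_m = 122.510 − y.

[1] `<polygon>` regular polygon, #ff8800→score S574 F1974: (24.888,37.818) → (23.438,27.137) → (14.914,33.733) → (24.888,37.818) (closed)

[2] `<path>` quadratic bezier, #000000→cut S773 F942: (35.752,98.089) → (42.502,86.220) → (45.303,80.678) → (44.153,81.462) → (39.053,88.573)

[3] `<polyline>` open polyline, #ff8800→score S574 F1974: (112.138,46.127) → (108.981,85.359) → (122.690,53.141) → (33.553,88.895)

G21
G90
G00 X24.888 Y37.818
M3 S574
G1 X23.438 Y27.137 F1974
G1 X14.914 Y33.733
G1 X24.888 Y37.818
M5
G00 X35.752 Y98.089
M3 S773
G1 X42.502 Y86.220 F942
G1 X45.303 Y80.678
G1 X44.153 Y81.462
G1 X39.053 Y88.573
M5
G00 X112.138 Y46.127
M3 S574
G1 X108.981 Y85.359 F1974
G1 X122.690 Y53.141
G1 X33.553 Y88.895
M5
G00 X0.000 Y0.000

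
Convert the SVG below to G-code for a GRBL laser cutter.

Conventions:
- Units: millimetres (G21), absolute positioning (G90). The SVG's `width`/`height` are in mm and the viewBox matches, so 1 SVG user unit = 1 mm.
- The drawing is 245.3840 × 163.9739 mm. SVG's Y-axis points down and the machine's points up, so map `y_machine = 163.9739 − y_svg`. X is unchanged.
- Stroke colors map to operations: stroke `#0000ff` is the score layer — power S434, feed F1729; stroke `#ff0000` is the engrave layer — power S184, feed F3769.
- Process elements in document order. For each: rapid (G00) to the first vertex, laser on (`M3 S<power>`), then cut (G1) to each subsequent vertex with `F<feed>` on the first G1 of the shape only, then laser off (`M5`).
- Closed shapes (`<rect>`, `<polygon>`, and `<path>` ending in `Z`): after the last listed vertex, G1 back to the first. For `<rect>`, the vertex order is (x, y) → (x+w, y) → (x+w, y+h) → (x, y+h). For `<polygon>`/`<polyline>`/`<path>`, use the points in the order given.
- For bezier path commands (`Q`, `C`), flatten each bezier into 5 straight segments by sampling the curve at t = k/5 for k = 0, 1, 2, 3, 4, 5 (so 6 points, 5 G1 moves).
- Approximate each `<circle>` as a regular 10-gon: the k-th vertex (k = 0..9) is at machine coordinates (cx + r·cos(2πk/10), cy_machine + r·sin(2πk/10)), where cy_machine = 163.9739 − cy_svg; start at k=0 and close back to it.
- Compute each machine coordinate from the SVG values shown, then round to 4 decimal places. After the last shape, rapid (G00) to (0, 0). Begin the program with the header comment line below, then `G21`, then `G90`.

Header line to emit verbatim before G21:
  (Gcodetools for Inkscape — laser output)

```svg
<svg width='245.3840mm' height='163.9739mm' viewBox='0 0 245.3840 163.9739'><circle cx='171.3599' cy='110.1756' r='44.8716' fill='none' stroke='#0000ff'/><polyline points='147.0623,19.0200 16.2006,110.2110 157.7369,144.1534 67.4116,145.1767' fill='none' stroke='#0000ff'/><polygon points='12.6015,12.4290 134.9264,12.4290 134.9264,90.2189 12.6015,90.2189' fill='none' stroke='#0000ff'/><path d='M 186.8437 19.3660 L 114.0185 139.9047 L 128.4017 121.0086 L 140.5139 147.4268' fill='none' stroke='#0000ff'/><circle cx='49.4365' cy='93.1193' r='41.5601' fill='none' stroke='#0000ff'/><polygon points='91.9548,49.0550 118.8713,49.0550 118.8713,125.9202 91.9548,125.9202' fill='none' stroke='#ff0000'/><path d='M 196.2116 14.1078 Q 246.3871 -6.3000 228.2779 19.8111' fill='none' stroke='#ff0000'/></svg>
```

Since the viewBox matches the mm dimensions, user units are millimetres directly. The only transform is the Y-flip y_m = 163.9739 − y_svg.

Shape 1 is a circle drawn with `<circle>`. Its stroke #0000ff means score at S434, F1729. After flipping Y the toolpath is (216.2315,53.7983) → (207.6618,80.1732) → (185.2260,96.4737) → (157.4938,96.4737) → (135.0580,80.1732) → (126.4883,53.7983) → (135.0580,27.4234) → (157.4938,11.1229) → (185.2260,11.1229) → (207.6618,27.4234) → (216.2315,53.7983), returning to the start.

Shape 2 is a open polyline drawn with `<polyline>`. Its stroke #0000ff means score at S434, F1729. After flipping Y the toolpath is (147.0623,144.9539) → (16.2006,53.7629) → (157.7369,19.8205) → (67.4116,18.7972).

Shape 3 is a rectangle drawn with `<polygon>`. Its stroke #0000ff means score at S434, F1729. After flipping Y the toolpath is (12.6015,151.5449) → (134.9264,151.5449) → (134.9264,73.7550) → (12.6015,73.7550) → (12.6015,151.5449), returning to the start.

Shape 4 is a open polyline drawn with `<path>`. Its stroke #0000ff means score at S434, F1729. After flipping Y the toolpath is (186.8437,144.6079) → (114.0185,24.0692) → (128.4017,42.9653) → (140.5139,16.5471).

Shape 5 is a circle drawn with `<circle>`. Its stroke #0000ff means score at S434, F1729. After flipping Y the toolpath is (90.9966,70.8546) → (83.0593,95.2830) → (62.2793,110.3806) → (36.5937,110.3806) → (15.8137,95.2830) → (7.8764,70.8546) → (15.8137,46.4262) → (36.5937,31.3286) → (62.2793,31.3286) → (83.0593,46.4262) → (90.9966,70.8546), returning to the start.

Shape 6 is a rectangle drawn with `<polygon>`. Its stroke #ff0000 means engrave at S184, F3769. After flipping Y the toolpath is (91.9548,114.9189) → (118.8713,114.9189) → (118.8713,38.0537) → (91.9548,38.0537) → (91.9548,114.9189), returning to the start.

Shape 7 is a quadratic bezier drawn with `<path>`. Its stroke #ff0000 means engrave at S184, F3769. After flipping Y the toolpath is (196.2116,149.8661) → (213.5504,156.1685) → (225.4264,158.7493) → (231.8397,157.6087) → (232.7902,152.7465) → (228.2779,144.1628).

(Gcodetools for Inkscape — laser output)
G21
G90
G00 X216.2315 Y53.7983
M3 S434
G1 X207.6618 Y80.1732 F1729
G1 X185.2260 Y96.4737
G1 X157.4938 Y96.4737
G1 X135.0580 Y80.1732
G1 X126.4883 Y53.7983
G1 X135.0580 Y27.4234
G1 X157.4938 Y11.1229
G1 X185.2260 Y11.1229
G1 X207.6618 Y27.4234
G1 X216.2315 Y53.7983
M5
G00 X147.0623 Y144.9539
M3 S434
G1 X16.2006 Y53.7629 F1729
G1 X157.7369 Y19.8205
G1 X67.4116 Y18.7972
M5
G00 X12.6015 Y151.5449
M3 S434
G1 X134.9264 Y151.5449 F1729
G1 X134.9264 Y73.7550
G1 X12.6015 Y73.7550
G1 X12.6015 Y151.5449
M5
G00 X186.8437 Y144.6079
M3 S434
G1 X114.0185 Y24.0692 F1729
G1 X128.4017 Y42.9653
G1 X140.5139 Y16.5471
M5
G00 X90.9966 Y70.8546
M3 S434
G1 X83.0593 Y95.2830 F1729
G1 X62.2793 Y110.3806
G1 X36.5937 Y110.3806
G1 X15.8137 Y95.2830
G1 X7.8764 Y70.8546
G1 X15.8137 Y46.4262
G1 X36.5937 Y31.3286
G1 X62.2793 Y31.3286
G1 X83.0593 Y46.4262
G1 X90.9966 Y70.8546
M5
G00 X91.9548 Y114.9189
M3 S184
G1 X118.8713 Y114.9189 F3769
G1 X118.8713 Y38.0537
G1 X91.9548 Y38.0537
G1 X91.9548 Y114.9189
M5
G00 X196.2116 Y149.8661
M3 S184
G1 X213.5504 Y156.1685 F3769
G1 X225.4264 Y158.7493
G1 X231.8397 Y157.6087
G1 X232.7902 Y152.7465
G1 X228.2779 Y144.1628
M5
G00 X0.0000 Y0.0000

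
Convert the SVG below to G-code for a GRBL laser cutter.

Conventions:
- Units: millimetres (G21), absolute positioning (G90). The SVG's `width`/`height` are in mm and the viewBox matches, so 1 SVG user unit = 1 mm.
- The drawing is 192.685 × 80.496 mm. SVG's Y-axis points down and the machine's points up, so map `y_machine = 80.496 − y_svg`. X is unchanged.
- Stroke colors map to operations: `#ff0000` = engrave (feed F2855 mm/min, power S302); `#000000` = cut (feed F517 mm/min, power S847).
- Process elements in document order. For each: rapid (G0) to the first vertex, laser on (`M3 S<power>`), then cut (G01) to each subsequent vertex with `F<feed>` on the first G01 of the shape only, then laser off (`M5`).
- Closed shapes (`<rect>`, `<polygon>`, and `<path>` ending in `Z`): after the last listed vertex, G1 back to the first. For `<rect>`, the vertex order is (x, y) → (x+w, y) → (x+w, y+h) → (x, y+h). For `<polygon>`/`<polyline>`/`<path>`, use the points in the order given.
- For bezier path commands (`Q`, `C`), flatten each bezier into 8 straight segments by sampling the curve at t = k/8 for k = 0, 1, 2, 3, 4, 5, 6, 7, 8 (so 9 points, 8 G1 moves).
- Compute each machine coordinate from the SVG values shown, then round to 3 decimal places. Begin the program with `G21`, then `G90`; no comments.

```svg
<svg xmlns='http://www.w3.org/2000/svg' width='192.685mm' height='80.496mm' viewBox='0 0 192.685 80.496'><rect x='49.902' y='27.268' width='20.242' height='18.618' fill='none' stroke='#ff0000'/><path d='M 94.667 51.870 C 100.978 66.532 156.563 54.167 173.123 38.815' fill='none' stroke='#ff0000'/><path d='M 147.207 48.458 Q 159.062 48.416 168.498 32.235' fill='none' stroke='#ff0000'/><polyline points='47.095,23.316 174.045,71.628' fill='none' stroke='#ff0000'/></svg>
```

G21
G90
G0 X49.902 Y53.228
M3 S302
G01 X70.144 Y53.228 F2855
G01 X70.144 Y34.610
G01 X49.902 Y34.610
G01 X49.902 Y53.228
M5
G0 X94.667 Y28.626
M3 S302
G01 X99.171 Y24.348 F2855
G01 X107.259 Y22.321
G01 X117.898 Y22.266
G01 X130.052 Y23.898
G01 X142.686 Y26.938
G01 X154.765 Y31.103
G01 X165.256 Y36.111
G01 X173.123 Y41.681
M5
G0 X147.207 Y32.038
M3 S302
G01 X150.133 Y32.301 F2855
G01 X152.983 Y33.068
G01 X155.758 Y34.339
G01 X158.457 Y36.115
G01 X161.081 Y38.395
G01 X163.629 Y41.179
G01 X166.101 Y44.468
G01 X168.498 Y48.261
M5
G0 X47.095 Y57.180
M3 S302
G01 X174.045 Y8.868 F2855
M5

Since the viewBox matches the mm dimensions, user units are millimetres directly. The only transform is the Y-flip y_m = 80.496 − y_svg.

Shape 1 is a rectangle drawn with `<rect>`. Its stroke #ff0000 means engrave at S302, F2855. After flipping Y the toolpath is (49.902,53.228) → (70.144,53.228) → (70.144,34.610) → (49.902,34.610) → (49.902,53.228), returning to the start.

Shape 2 is a cubic bezier drawn with `<path>`. Its stroke #ff0000 means engrave at S302, F2855. After flipping Y the toolpath is (94.667,28.626) → (99.171,24.348) → (107.259,22.321) → (117.898,22.266) → (130.052,23.898) → (142.686,26.938) → (154.765,31.103) → (165.256,36.111) → (173.123,41.681).

Shape 3 is a quadratic bezier drawn with `<path>`. Its stroke #ff0000 means engrave at S302, F2855. After flipping Y the toolpath is (147.207,32.038) → (150.133,32.301) → (152.983,33.068) → (155.758,34.339) → (158.457,36.115) → (161.081,38.395) → (163.629,41.179) → (166.101,44.468) → (168.498,48.261).

Shape 4 is a line segment drawn with `<polyline>`. Its stroke #ff0000 means engrave at S302, F2855. After flipping Y the toolpath is (47.095,57.180) → (174.045,8.868).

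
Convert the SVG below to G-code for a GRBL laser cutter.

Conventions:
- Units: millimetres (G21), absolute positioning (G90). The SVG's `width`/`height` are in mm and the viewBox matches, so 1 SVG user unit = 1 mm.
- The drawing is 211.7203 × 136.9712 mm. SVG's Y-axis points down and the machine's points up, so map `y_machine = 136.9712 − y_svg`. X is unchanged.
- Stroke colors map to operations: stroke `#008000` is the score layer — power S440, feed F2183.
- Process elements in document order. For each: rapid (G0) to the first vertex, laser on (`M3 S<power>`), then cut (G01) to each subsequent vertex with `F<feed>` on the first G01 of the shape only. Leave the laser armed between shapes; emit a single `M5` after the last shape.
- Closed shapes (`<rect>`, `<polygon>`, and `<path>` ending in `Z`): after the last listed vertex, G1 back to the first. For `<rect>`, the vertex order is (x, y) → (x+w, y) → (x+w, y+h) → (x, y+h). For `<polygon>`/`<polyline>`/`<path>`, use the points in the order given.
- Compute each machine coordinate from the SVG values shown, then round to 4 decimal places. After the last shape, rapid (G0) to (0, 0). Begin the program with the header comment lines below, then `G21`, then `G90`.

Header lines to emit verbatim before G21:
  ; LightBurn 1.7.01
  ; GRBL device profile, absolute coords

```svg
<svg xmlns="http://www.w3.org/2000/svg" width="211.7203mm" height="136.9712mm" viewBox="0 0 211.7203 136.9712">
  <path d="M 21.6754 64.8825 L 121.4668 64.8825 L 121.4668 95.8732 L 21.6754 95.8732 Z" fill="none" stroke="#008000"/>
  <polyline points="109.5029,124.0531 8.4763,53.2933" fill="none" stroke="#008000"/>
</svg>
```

Since the viewBox matches the mm dimensions, user units are millimetres directly. The only transform is the Y-flip y_m = 136.9712 − y_svg.

Shape 1 is a rectangle drawn with `<path>`. Its stroke #008000 means score at S440, F2183. After flipping Y the toolpath is (21.6754,72.0887) → (121.4668,72.0887) → (121.4668,41.0980) → (21.6754,41.0980) → (21.6754,72.0887), returning to the start.

Shape 2 is a line segment drawn with `<polyline>`. Its stroke #008000 means score at S440, F2183. After flipping Y the toolpath is (109.5029,12.9181) → (8.4763,83.6779).

; LightBurn 1.7.01
; GRBL device profile, absolute coords
G21
G90
G0 X21.6754 Y72.0887
M3 S440
G01 X121.4668 Y72.0887 F2183
G01 X121.4668 Y41.0980
G01 X21.6754 Y41.0980
G01 X21.6754 Y72.0887
G0 X109.5029 Y12.9181
M3 S440
G01 X8.4763 Y83.6779 F2183
M5
G0 X0.0000 Y0.0000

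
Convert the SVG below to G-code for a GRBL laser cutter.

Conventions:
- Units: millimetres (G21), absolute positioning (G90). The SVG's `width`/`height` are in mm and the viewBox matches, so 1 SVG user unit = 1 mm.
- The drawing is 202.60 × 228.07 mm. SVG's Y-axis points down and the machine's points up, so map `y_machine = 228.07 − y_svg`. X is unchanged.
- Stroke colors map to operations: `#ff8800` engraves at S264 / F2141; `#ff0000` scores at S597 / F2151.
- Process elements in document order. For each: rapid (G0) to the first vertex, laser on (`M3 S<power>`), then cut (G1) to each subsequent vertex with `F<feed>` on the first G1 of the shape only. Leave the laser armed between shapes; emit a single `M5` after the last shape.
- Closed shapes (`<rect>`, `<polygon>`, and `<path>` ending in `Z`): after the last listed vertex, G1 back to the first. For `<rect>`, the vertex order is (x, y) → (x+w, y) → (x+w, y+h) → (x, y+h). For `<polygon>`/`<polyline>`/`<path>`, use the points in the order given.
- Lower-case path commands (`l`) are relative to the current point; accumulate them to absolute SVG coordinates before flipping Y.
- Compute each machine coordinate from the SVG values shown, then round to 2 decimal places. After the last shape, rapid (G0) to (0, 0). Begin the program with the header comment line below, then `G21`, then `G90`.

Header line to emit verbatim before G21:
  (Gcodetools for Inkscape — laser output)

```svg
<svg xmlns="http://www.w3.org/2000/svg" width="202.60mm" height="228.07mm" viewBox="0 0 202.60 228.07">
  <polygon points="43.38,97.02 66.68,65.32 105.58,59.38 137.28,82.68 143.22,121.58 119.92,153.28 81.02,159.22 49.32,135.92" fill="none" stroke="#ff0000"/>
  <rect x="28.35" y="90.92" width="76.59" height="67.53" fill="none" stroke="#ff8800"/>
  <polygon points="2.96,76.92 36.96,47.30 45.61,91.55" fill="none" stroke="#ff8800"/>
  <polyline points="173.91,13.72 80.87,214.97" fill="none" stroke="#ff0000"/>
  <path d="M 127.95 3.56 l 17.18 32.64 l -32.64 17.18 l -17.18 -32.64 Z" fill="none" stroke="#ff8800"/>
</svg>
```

viewBox `0 0 202.60 228.07` with mm width/height → 1 unit = 1 mm. Flip: y_m = 228.07 − y_svg.

**Shape 1** — `<polygon>` regular polygon, stroke `#ff0000` → score (S597, F2151). Machine vertices: (43.38,131.05) → (66.68,162.75) → (105.58,168.69) → (137.28,145.39) → (143.22,106.49) → (119.92,74.79) → (81.02,68.85) → (49.32,92.15) → (43.38,131.05). Closed: final G1 returns to the first vertex.

**Shape 2** — `<rect>` rectangle, stroke `#ff8800` → engrave (S264, F2141). Machine vertices: (28.35,137.15) → (104.94,137.15) → (104.94,69.62) → (28.35,69.62) → (28.35,137.15). Closed: final G1 returns to the first vertex.

**Shape 3** — `<polygon>` regular polygon, stroke `#ff8800` → engrave (S264, F2141). Machine vertices: (2.96,151.15) → (36.96,180.77) → (45.61,136.52) → (2.96,151.15). Closed: final G1 returns to the first vertex.

**Shape 4** — `<polyline>` line segment, stroke `#ff0000` → score (S597, F2151). Machine vertices: (173.91,214.35) → (80.87,13.10). Open path.

**Shape 5** — `<path>` regular polygon, stroke `#ff8800` → engrave (S264, F2141). Machine vertices: (127.95,224.51) → (145.13,191.87) → (112.49,174.69) → (95.31,207.33) → (127.95,224.51). Closed: final G1 returns to the first vertex.

(Gcodetools for Inkscape — laser output)
G21
G90
G0 X43.38 Y131.05
M3 S597
G1 X66.68 Y162.75 F2151
G1 X105.58 Y168.69
G1 X137.28 Y145.39
G1 X143.22 Y106.49
G1 X119.92 Y74.79
G1 X81.02 Y68.85
G1 X49.32 Y92.15
G1 X43.38 Y131.05
G0 X28.35 Y137.15
M3 S264
G1 X104.94 Y137.15 F2141
G1 X104.94 Y69.62
G1 X28.35 Y69.62
G1 X28.35 Y137.15
G0 X2.96 Y151.15
M3 S264
G1 X36.96 Y180.77 F2141
G1 X45.61 Y136.52
G1 X2.96 Y151.15
G0 X173.91 Y214.35
M3 S597
G1 X80.87 Y13.10 F2151
G0 X127.95 Y224.51
M3 S264
G1 X145.13 Y191.87 F2141
G1 X112.49 Y174.69
G1 X95.31 Y207.33
G1 X127.95 Y224.51
M5
G0 X0.00 Y0.00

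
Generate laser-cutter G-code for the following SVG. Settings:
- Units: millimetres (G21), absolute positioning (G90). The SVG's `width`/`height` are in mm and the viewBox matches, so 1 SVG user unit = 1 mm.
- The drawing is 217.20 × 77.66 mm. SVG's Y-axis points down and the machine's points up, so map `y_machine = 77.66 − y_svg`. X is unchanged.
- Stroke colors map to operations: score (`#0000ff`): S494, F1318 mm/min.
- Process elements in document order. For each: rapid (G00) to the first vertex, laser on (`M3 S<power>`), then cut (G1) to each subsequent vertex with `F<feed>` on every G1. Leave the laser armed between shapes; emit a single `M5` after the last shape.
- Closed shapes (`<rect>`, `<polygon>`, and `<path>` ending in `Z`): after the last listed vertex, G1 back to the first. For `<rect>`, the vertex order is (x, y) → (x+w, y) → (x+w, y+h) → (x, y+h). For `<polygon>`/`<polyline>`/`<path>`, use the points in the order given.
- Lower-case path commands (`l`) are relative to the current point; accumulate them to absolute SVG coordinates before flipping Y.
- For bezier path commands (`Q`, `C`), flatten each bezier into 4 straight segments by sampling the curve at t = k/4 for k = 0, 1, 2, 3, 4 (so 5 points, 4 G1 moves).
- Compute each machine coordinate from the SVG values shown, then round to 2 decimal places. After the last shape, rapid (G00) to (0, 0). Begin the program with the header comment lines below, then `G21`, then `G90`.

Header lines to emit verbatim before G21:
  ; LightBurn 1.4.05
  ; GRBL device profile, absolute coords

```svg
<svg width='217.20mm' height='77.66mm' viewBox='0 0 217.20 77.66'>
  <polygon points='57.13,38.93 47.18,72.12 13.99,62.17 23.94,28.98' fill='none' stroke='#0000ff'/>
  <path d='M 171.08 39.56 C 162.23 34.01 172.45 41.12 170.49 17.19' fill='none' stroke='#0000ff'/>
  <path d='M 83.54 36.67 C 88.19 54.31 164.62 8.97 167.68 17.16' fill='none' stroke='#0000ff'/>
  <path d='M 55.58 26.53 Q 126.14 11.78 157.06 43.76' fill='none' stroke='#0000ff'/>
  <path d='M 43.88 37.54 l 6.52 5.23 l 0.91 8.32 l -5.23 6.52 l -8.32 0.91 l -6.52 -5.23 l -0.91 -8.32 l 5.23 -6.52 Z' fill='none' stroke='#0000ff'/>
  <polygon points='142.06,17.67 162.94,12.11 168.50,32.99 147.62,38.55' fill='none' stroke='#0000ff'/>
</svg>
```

1 u = 1 mm; y_m = 77.66 − y.

[1] `<polygon>` regular polygon, #0000ff→score S494 F1318: (57.13,38.73) → (47.18,5.54) → (13.99,15.49) → (23.94,48.68) → (57.13,38.73) (closed)

[2] `<path>` cubic bezier, #0000ff→score S494 F1318: (171.08,38.10) → (167.53,40.57) → (168.20,42.39) → (170.16,47.66) → (170.49,60.47)

[3] `<path>` cubic bezier, #0000ff→score S494 F1318: (83.54,40.99) → (98.22,37.75) → (126.21,47.20) → (153.90,58.43) → (167.68,60.50)

[4] `<path>` quadratic bezier, #0000ff→score S494 F1318: (55.58,51.13) → (88.38,55.58) → (116.23,54.20) → (139.12,46.97) → (157.06,33.90)

[5] `<path>` regular polygon, #0000ff→score S494 F1318: (43.88,40.12) → (50.40,34.89) → (51.31,26.57) → (46.08,20.05) → (37.76,19.14) → (31.24,24.37) → (30.33,32.69) → (35.56,39.21) → (43.88,40.12) (closed)

[6] `<polygon>` regular polygon, #0000ff→score S494 F1318: (142.06,59.99) → (162.94,65.55) → (168.50,44.67) → (147.62,39.11) → (142.06,59.99) (closed)

; LightBurn 1.4.05
; GRBL device profile, absolute coords
G21
G90
G00 X57.13 Y38.73
M3 S494
G1 X47.18 Y5.54 F1318
G1 X13.99 Y15.49 F1318
G1 X23.94 Y48.68 F1318
G1 X57.13 Y38.73 F1318
G00 X171.08 Y38.10
M3 S494
G1 X167.53 Y40.57 F1318
G1 X168.20 Y42.39 F1318
G1 X170.16 Y47.66 F1318
G1 X170.49 Y60.47 F1318
G00 X83.54 Y40.99
M3 S494
G1 X98.22 Y37.75 F1318
G1 X126.21 Y47.20 F1318
G1 X153.90 Y58.43 F1318
G1 X167.68 Y60.50 F1318
G00 X55.58 Y51.13
M3 S494
G1 X88.38 Y55.58 F1318
G1 X116.23 Y54.20 F1318
G1 X139.12 Y46.97 F1318
G1 X157.06 Y33.90 F1318
G00 X43.88 Y40.12
M3 S494
G1 X50.40 Y34.89 F1318
G1 X51.31 Y26.57 F1318
G1 X46.08 Y20.05 F1318
G1 X37.76 Y19.14 F1318
G1 X31.24 Y24.37 F1318
G1 X30.33 Y32.69 F1318
G1 X35.56 Y39.21 F1318
G1 X43.88 Y40.12 F1318
G00 X142.06 Y59.99
M3 S494
G1 X162.94 Y65.55 F1318
G1 X168.50 Y44.67 F1318
G1 X147.62 Y39.11 F1318
G1 X142.06 Y59.99 F1318
M5
G00 X0.00 Y0.00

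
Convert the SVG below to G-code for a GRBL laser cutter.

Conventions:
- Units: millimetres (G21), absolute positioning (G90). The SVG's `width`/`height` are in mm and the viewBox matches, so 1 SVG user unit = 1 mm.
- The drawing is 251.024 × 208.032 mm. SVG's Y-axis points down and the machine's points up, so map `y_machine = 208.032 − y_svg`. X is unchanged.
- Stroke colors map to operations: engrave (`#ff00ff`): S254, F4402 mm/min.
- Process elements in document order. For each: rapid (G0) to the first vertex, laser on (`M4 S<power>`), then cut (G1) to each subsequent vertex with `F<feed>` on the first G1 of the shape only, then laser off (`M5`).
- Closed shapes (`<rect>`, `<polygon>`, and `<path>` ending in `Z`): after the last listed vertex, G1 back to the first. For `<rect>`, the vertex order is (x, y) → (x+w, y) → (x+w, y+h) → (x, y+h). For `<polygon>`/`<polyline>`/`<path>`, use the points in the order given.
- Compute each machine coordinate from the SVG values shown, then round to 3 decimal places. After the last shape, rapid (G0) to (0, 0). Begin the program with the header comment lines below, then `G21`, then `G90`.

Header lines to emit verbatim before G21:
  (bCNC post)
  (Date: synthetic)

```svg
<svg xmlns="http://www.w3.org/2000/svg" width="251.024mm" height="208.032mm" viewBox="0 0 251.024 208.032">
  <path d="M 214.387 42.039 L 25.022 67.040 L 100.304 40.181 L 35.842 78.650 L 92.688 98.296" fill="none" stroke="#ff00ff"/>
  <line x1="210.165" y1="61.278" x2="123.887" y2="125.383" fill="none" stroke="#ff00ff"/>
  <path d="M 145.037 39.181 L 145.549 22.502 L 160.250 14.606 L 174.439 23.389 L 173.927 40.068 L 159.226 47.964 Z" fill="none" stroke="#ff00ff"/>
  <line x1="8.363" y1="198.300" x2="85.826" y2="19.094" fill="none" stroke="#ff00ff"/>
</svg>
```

(bCNC post)
(Date: synthetic)
G21
G90
G0 X214.387 Y165.993
M4 S254
G1 X25.022 Y140.992 F4402
G1 X100.304 Y167.851
G1 X35.842 Y129.382
G1 X92.688 Y109.736
M5
G0 X210.165 Y146.754
M4 S254
G1 X123.887 Y82.649 F4402
M5
G0 X145.037 Y168.851
M4 S254
G1 X145.549 Y185.530 F4402
G1 X160.250 Y193.426
G1 X174.439 Y184.643
G1 X173.927 Y167.964
G1 X159.226 Y160.068
G1 X145.037 Y168.851
M5
G0 X8.363 Y9.732
M4 S254
G1 X85.826 Y188.938 F4402
M5
G0 X0.000 Y0.000

viewBox `0 0 251.024 208.032` with mm width/height → 1 unit = 1 mm. Flip: y_m = 208.032 − y_svg.

**Shape 1** — `<path>` open polyline, stroke `#ff00ff` → engrave (S254, F4402). Machine vertices: (214.387,165.993) → (25.022,140.992) → (100.304,167.851) → (35.842,129.382) → (92.688,109.736). Open path.

**Shape 2** — `<line>` line segment, stroke `#ff00ff` → engrave (S254, F4402). Machine vertices: (210.165,146.754) → (123.887,82.649). Open path.

**Shape 3** — `<path>` regular polygon, stroke `#ff00ff` → engrave (S254, F4402). Machine vertices: (145.037,168.851) → (145.549,185.530) → (160.250,193.426) → (174.439,184.643) → (173.927,167.964) → (159.226,160.068) → (145.037,168.851). Closed: final G1 returns to the first vertex.

**Shape 4** — `<line>` line segment, stroke `#ff00ff` → engrave (S254, F4402). Machine vertices: (8.363,9.732) → (85.826,188.938). Open path.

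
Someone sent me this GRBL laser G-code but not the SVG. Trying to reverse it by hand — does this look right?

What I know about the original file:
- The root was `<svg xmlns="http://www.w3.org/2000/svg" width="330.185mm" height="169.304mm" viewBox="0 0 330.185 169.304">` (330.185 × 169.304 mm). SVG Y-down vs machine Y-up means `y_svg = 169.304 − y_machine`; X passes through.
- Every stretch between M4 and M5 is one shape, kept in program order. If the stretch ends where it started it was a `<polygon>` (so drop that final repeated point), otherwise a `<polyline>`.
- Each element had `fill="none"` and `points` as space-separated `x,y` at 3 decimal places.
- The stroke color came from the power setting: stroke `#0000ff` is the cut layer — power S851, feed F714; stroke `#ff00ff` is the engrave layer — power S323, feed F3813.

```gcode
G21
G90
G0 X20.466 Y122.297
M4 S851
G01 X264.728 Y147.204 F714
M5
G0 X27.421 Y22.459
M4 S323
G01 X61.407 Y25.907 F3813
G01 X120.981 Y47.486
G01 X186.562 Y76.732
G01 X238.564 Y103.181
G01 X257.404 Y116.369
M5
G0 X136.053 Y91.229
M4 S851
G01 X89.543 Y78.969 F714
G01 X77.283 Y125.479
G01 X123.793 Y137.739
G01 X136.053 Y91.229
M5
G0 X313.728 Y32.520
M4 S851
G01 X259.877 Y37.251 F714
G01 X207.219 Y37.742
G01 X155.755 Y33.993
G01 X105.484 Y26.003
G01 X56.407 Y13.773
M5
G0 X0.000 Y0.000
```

y_svg = 169.304 − y_m.

[1] S851→`#0000ff` (cut); open run; points: 20.466,47.007 264.728,22.100

[2] S323→`#ff00ff` (engrave); open run; points: 27.421,146.845 61.407,143.397 120.981,121.818 186.562,92.572 238.564,66.123 257.404,52.935

[3] S851→`#0000ff` (cut); closed run; points: 136.053,78.075 89.543,90.335 77.283,43.825 123.793,31.565

[4] S851→`#0000ff` (cut); open run; points: 313.728,136.784 259.877,132.053 207.219,131.562 155.755,135.311 105.484,143.301 56.407,155.531

<svg xmlns="http://www.w3.org/2000/svg" width="330.185mm" height="169.304mm" viewBox="0 0 330.185 169.304">
  <polyline points="20.466,47.007 264.728,22.100" fill="none" stroke="#0000ff"/>
  <polyline points="27.421,146.845 61.407,143.397 120.981,121.818 186.562,92.572 238.564,66.123 257.404,52.935" fill="none" stroke="#ff00ff"/>
  <polygon points="136.053,78.075 89.543,90.335 77.283,43.825 123.793,31.565" fill="none" stroke="#0000ff"/>
  <polyline points="313.728,136.784 259.877,132.053 207.219,131.562 155.755,135.311 105.484,143.301 56.407,155.531" fill="none" stroke="#0000ff"/>
</svg>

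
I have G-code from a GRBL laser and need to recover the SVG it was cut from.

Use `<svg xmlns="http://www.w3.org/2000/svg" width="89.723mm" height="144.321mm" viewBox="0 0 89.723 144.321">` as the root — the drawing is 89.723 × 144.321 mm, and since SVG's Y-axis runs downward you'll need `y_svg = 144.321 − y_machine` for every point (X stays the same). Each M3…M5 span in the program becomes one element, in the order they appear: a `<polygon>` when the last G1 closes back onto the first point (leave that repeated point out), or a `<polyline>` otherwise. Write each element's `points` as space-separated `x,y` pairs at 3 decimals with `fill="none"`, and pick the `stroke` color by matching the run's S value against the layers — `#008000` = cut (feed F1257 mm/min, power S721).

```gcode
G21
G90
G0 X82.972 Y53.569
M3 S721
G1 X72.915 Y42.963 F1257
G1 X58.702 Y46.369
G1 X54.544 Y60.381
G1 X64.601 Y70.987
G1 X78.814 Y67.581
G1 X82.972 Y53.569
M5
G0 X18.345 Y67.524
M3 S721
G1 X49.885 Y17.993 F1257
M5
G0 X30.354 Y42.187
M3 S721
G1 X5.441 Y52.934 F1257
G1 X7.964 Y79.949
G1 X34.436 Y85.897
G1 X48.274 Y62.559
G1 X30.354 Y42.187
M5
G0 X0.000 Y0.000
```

<svg xmlns="http://www.w3.org/2000/svg" width="89.723mm" height="144.321mm" viewBox="0 0 89.723 144.321">
  <polygon points="82.972,90.752 72.915,101.358 58.702,97.952 54.544,83.940 64.601,73.334 78.814,76.740" fill="none" stroke="#008000"/>
  <polyline points="18.345,76.797 49.885,126.328" fill="none" stroke="#008000"/>
  <polygon points="30.354,102.134 5.441,91.387 7.964,64.372 34.436,58.424 48.274,81.762" fill="none" stroke="#008000"/>
</svg>

Machine Y-up, SVG Y-down with viewBox height 144.321, so y_svg = 144.321 − y_machine; X carries over. Every run uses S721, so all elements get stroke `#008000` (cut).

Run 1: The run returns to its start, so emit a `<polygon>` with points (Y-flipped): 82.972,90.752 72.915,101.358 58.702,97.952 54.544,83.940 64.601,73.334 78.814,76.740.

Run 2: The run is open, so emit a `<polyline>` with points (Y-flipped): 18.345,76.797 49.885,126.328.

Run 3: The run returns to its start, so emit a `<polygon>` with points (Y-flipped): 30.354,102.134 5.441,91.387 7.964,64.372 34.436,58.424 48.274,81.762.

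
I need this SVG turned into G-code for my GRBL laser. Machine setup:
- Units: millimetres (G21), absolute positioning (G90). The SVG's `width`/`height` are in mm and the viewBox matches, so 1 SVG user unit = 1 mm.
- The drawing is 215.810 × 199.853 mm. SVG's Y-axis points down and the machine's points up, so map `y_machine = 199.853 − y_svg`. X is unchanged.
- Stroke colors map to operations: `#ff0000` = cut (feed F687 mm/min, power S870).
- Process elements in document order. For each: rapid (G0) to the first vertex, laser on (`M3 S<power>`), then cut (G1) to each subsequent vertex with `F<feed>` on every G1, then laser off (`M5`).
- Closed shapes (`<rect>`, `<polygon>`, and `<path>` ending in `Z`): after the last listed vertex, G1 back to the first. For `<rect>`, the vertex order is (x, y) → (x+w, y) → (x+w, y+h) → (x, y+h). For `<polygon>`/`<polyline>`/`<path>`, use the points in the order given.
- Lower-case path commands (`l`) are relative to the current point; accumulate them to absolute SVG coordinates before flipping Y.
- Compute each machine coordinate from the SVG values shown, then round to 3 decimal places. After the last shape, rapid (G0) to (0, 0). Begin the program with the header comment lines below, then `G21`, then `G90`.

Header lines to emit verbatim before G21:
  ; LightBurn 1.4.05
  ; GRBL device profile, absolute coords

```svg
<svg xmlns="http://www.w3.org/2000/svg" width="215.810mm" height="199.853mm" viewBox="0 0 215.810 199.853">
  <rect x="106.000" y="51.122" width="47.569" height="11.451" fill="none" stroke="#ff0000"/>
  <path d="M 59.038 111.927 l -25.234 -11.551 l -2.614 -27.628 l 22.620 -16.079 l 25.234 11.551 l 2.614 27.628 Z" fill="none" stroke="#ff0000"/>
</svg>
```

Since the viewBox matches the mm dimensions, user units are millimetres directly. The only transform is the Y-flip y_m = 199.853 − y_svg.

Shape 1 is a rectangle drawn with `<rect>`. Its stroke #ff0000 means cut at S870, F687. After flipping Y the toolpath is (106.000,148.731) → (153.569,148.731) → (153.569,137.280) → (106.000,137.280) → (106.000,148.731), returning to the start.

Shape 2 is a regular polygon drawn with `<path>`. Its stroke #ff0000 means cut at S870, F687. After flipping Y the toolpath is (59.038,87.926) → (33.804,99.477) → (31.190,127.105) → (53.810,143.184) → (79.044,131.633) → (81.658,104.005) → (59.038,87.926), returning to the start.

; LightBurn 1.4.05
; GRBL device profile, absolute coords
G21
G90
G0 X106.000 Y148.731
M3 S870
G1 X153.569 Y148.731 F687
G1 X153.569 Y137.280 F687
G1 X106.000 Y137.280 F687
G1 X106.000 Y148.731 F687
M5
G0 X59.038 Y87.926
M3 S870
G1 X33.804 Y99.477 F687
G1 X31.190 Y127.105 F687
G1 X53.810 Y143.184 F687
G1 X79.044 Y131.633 F687
G1 X81.658 Y104.005 F687
G1 X59.038 Y87.926 F687
M5
G0 X0.000 Y0.000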